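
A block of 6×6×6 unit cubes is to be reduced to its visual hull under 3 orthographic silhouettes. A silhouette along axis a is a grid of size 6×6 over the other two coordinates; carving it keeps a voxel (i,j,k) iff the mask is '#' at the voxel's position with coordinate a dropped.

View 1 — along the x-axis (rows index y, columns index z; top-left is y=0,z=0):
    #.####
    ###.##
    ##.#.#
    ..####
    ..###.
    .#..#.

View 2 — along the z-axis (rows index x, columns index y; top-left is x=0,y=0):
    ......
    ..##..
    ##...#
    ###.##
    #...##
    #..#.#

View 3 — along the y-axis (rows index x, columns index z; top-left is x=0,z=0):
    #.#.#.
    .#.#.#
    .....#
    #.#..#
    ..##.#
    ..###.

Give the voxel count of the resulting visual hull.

remaining voxels: 28

before carving: 216 voxels (6×6×6)
carve view 1 (along x, YZ-mask fill 23/36): 138 voxels remain
carve view 2 (along z, XY-mask fill 16/36): 60 voxels remain
carve view 3 (along y, XZ-mask fill 16/36): 28 voxels remain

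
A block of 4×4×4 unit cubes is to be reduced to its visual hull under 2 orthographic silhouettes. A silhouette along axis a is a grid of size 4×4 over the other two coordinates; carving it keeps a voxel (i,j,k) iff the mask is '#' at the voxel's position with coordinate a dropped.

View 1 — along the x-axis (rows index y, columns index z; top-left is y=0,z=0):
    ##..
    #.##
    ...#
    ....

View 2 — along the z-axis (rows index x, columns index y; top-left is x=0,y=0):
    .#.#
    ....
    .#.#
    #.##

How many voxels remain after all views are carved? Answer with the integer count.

voxel count = 9

before carving: 64 voxels (4×4×4)
after view 1 [x-axis, 6 of 16 cells solid] → remaining = 24
after view 2 [z-axis, 7 of 16 cells solid] → remaining = 9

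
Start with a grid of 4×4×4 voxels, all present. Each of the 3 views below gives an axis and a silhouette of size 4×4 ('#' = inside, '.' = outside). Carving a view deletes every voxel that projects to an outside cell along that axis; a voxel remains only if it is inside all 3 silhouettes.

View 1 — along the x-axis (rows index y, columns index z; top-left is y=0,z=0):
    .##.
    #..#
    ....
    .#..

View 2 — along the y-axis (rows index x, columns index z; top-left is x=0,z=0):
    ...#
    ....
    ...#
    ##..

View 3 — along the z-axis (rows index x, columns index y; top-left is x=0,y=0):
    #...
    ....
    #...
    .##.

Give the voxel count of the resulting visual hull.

voxel count = 1

initial block: 4^3 = 64
V1 x: intersect with YZ mask (5 set) -- 20 left
V2 y: intersect with XZ mask (4 set) -- 5 left
V3 z: intersect with XY mask (4 set) -- 1 left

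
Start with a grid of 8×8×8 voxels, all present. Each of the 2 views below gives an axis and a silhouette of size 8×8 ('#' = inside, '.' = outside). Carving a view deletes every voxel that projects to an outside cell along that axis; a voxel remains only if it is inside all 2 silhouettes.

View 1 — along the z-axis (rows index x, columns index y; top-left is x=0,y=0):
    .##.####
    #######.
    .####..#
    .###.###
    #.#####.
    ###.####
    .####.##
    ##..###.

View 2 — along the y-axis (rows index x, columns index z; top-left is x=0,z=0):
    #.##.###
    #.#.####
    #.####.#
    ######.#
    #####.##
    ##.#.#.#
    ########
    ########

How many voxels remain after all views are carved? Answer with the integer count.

before carving: 512 voxels (8×8×8)
  1. axis=2 (XY plane), |mask|=48  ⇒  voxels=384
  2. axis=1 (XZ plane), |mask|=53  ⇒  voxels=315

315 voxels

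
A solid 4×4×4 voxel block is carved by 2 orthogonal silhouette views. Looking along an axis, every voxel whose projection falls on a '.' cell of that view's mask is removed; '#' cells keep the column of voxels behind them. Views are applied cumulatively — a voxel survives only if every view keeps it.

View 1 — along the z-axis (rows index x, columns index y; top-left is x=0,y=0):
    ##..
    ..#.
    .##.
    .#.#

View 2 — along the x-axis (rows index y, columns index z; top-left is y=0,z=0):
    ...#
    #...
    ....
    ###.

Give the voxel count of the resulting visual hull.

voxel count = 7

initial block: 4^3 = 64
[1] z-view keeps 7 columns → grid now 28
[2] x-view keeps 5 columns → grid now 7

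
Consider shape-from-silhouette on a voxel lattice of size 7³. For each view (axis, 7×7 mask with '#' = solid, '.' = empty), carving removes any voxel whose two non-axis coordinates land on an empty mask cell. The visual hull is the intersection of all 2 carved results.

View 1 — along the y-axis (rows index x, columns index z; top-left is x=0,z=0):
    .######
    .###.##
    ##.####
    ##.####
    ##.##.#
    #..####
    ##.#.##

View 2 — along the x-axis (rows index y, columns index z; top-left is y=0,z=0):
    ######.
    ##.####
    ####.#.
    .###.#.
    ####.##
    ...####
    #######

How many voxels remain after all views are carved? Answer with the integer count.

start: 7×7×7 = 343 voxels
carve view 1 (along y, XZ-mask fill 38/49): 266 voxels remain
carve view 2 (along x, YZ-mask fill 38/49): 210 voxels remain

remaining voxels: 210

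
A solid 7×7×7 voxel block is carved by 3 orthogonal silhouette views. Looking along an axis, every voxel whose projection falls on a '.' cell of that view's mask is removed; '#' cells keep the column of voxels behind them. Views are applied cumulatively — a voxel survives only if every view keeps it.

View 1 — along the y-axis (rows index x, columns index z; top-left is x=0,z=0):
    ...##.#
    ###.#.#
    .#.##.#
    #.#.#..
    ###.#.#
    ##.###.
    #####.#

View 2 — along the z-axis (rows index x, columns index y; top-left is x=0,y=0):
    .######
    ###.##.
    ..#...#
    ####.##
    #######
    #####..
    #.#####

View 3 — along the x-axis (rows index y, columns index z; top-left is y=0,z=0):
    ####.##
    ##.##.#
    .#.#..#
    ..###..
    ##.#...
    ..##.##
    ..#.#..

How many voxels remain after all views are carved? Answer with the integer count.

|visual hull| = 90

start: 7×7×7 = 343 voxels
  1. axis=1 (XZ plane), |mask|=31  ⇒  voxels=217
  2. axis=2 (XY plane), |mask|=37  ⇒  voxels=165
  3. axis=0 (YZ plane), |mask|=26  ⇒  voxels=90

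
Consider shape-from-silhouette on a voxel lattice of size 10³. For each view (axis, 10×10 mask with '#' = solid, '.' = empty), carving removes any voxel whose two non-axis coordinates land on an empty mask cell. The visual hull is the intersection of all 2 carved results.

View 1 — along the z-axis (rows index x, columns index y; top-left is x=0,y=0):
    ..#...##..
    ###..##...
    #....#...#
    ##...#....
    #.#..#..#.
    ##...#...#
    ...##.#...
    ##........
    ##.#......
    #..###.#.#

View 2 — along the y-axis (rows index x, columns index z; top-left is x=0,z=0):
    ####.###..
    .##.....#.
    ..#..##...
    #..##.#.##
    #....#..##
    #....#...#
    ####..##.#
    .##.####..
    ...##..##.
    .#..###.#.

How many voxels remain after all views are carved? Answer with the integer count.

|visual hull| = 166

full grid |V| = 1000
step 1: project along z, AND mask (36/100) → |grid| = 360
step 2: project along y, AND mask (48/100) → |grid| = 166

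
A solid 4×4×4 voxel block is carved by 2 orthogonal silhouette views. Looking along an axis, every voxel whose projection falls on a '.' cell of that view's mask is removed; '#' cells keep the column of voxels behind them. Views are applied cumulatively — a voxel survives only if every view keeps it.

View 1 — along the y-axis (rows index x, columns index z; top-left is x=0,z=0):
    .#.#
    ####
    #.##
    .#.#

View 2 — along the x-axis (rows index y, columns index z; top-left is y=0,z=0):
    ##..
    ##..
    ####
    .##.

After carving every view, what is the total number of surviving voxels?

initial block: 4^3 = 64
[1] y-view keeps 11 columns → grid now 44
[2] x-view keeps 10 columns → grid now 26

|visual hull| = 26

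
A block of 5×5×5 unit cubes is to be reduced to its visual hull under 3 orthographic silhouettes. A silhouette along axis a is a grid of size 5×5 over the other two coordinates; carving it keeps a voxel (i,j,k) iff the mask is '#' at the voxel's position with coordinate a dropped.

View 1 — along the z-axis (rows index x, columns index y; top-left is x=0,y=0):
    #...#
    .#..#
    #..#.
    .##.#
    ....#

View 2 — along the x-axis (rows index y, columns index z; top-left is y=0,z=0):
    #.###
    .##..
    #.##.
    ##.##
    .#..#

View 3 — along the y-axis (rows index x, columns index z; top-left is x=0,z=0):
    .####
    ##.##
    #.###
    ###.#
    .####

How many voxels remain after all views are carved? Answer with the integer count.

start: 5×5×5 = 125 voxels
  1. axis=2 (XY plane), |mask|=10  ⇒  voxels=50
  2. axis=0 (YZ plane), |mask|=15  ⇒  voxels=27
  3. axis=1 (XZ plane), |mask|=20  ⇒  voxels=23

23 voxels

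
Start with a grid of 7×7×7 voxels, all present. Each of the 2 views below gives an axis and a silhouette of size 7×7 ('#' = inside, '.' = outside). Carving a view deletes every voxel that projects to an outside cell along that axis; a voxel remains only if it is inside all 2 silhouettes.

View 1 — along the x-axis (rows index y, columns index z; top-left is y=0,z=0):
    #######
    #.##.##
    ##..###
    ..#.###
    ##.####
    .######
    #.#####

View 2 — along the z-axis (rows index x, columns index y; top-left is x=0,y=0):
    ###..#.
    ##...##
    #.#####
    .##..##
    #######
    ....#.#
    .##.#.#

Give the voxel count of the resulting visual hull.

before carving: 343 voxels (7×7×7)
after view 1 [x-axis, 39 of 49 cells solid] → remaining = 273
after view 2 [z-axis, 31 of 49 cells solid] → remaining = 176

voxel count = 176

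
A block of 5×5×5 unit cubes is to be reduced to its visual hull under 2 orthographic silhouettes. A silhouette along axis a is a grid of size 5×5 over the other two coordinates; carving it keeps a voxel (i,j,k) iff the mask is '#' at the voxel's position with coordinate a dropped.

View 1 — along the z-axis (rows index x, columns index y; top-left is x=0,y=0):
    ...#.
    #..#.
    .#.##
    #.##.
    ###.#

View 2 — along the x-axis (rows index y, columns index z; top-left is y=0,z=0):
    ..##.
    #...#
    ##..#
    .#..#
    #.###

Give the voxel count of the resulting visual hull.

voxel count = 32

full grid |V| = 125
[1] z-view keeps 13 columns → grid now 65
[2] x-view keeps 13 columns → grid now 32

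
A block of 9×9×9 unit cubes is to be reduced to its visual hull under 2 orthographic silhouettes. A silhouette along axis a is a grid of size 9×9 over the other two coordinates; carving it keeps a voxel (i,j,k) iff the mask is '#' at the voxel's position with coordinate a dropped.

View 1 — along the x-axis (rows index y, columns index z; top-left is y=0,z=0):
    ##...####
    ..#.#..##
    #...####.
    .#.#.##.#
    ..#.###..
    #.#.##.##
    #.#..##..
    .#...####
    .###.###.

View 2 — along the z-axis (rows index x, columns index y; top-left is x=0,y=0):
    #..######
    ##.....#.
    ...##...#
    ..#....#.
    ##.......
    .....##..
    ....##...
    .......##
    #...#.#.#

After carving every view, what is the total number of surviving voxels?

voxel count = 137

before carving: 729 voxels (9×9×9)
V1 x: intersect with YZ mask (45 set) -- 405 left
V2 z: intersect with XY mask (27 set) -- 137 left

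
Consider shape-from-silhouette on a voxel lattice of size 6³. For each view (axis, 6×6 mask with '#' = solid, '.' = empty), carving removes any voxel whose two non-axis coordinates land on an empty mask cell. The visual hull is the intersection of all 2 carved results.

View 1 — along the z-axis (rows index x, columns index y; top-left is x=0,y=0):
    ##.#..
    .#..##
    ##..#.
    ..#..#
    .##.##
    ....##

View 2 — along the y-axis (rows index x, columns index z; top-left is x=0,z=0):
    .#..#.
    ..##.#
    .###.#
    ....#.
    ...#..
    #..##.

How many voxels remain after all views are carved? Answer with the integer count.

full grid |V| = 216
step 1: project along z, AND mask (17/36) → |grid| = 102
step 2: project along y, AND mask (14/36) → |grid| = 39

|visual hull| = 39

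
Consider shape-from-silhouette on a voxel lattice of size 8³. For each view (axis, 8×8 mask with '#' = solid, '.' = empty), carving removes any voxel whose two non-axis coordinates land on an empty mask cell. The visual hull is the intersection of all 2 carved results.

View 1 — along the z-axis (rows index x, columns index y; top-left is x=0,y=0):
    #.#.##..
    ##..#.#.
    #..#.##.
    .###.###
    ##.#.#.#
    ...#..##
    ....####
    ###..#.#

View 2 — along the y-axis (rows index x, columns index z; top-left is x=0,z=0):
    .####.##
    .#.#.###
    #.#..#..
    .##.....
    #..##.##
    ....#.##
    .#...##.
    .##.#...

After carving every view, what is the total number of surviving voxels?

voxel count = 129

initial block: 8^3 = 512
[1] z-view keeps 35 columns → grid now 280
[2] y-view keeps 30 columns → grid now 129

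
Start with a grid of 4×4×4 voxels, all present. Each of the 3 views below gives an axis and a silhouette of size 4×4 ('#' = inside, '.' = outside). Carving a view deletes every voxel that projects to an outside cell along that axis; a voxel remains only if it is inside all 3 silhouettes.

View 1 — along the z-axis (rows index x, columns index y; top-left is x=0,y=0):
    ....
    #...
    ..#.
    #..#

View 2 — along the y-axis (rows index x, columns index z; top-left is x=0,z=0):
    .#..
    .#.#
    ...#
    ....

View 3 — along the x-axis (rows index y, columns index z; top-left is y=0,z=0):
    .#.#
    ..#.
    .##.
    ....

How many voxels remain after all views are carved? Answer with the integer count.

initial block: 4^3 = 64
after view 1 [z-axis, 4 of 16 cells solid] → remaining = 16
after view 2 [y-axis, 4 of 16 cells solid] → remaining = 3
after view 3 [x-axis, 5 of 16 cells solid] → remaining = 2

|visual hull| = 2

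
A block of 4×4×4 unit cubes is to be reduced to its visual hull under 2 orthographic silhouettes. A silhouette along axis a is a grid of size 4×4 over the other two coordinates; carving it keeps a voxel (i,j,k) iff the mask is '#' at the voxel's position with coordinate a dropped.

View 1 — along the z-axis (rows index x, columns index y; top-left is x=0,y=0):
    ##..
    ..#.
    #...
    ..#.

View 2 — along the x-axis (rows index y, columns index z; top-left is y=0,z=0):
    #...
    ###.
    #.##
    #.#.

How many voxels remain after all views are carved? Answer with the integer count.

full grid |V| = 64
[1] z-view keeps 5 columns → grid now 20
[2] x-view keeps 9 columns → grid now 11

voxel count = 11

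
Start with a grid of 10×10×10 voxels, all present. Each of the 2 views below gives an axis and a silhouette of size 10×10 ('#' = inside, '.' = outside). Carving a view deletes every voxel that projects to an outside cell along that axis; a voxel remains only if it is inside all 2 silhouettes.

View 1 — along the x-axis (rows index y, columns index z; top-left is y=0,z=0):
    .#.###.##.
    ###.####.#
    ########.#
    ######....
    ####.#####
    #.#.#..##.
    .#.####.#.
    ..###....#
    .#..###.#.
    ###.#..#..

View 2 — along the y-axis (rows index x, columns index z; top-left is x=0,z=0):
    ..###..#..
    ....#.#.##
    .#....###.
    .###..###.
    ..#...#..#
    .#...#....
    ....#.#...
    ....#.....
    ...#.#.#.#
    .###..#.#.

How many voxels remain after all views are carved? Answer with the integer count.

voxel count = 220

start: 10×10×10 = 1000 voxels
V1 x: intersect with YZ mask (63 set) -- 630 left
V2 y: intersect with XZ mask (35 set) -- 220 left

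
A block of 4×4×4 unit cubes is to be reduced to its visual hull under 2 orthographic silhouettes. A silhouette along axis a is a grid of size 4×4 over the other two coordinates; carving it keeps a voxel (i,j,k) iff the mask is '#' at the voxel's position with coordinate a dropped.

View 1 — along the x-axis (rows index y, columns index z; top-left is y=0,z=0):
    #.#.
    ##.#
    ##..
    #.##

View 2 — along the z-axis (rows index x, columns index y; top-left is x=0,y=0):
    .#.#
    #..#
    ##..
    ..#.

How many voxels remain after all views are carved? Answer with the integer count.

voxel count = 18

start: 4×4×4 = 64 voxels
V1 x: intersect with YZ mask (10 set) -- 40 left
V2 z: intersect with XY mask (7 set) -- 18 left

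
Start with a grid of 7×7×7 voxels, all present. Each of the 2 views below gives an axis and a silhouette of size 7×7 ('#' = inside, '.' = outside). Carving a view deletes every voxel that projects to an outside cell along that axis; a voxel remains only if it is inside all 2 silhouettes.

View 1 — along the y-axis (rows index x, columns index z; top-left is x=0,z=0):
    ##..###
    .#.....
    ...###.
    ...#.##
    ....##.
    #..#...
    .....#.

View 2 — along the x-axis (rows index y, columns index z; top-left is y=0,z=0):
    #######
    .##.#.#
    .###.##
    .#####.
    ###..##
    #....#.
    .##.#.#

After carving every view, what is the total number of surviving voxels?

74 voxels

start: 7×7×7 = 343 voxels
after view 1 [y-axis, 17 of 49 cells solid] → remaining = 119
after view 2 [x-axis, 32 of 49 cells solid] → remaining = 74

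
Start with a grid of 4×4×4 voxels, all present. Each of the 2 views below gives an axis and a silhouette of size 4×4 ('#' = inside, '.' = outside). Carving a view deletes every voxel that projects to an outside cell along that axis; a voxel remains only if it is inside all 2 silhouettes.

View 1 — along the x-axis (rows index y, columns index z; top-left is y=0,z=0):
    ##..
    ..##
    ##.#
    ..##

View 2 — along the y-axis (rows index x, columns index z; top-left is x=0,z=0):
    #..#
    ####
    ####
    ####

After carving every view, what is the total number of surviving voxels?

remaining voxels: 32

start: 4×4×4 = 64 voxels
V1 x: intersect with YZ mask (9 set) -- 36 left
V2 y: intersect with XZ mask (14 set) -- 32 left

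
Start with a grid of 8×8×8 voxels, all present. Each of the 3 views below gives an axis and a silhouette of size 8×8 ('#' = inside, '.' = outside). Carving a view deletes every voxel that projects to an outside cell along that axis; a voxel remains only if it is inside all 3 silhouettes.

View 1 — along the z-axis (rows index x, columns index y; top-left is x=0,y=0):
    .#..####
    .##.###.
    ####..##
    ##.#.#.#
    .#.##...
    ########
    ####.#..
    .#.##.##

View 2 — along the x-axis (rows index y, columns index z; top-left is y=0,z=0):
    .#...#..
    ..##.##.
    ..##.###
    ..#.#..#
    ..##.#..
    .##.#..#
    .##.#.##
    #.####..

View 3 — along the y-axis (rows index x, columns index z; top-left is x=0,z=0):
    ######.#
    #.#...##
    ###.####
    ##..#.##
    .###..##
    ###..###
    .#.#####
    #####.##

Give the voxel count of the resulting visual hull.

remaining voxels: 121

initial block: 8^3 = 512
V1 z: intersect with XY mask (42 set) -- 336 left
V2 x: intersect with YZ mask (31 set) -- 163 left
V3 y: intersect with XZ mask (47 set) -- 121 left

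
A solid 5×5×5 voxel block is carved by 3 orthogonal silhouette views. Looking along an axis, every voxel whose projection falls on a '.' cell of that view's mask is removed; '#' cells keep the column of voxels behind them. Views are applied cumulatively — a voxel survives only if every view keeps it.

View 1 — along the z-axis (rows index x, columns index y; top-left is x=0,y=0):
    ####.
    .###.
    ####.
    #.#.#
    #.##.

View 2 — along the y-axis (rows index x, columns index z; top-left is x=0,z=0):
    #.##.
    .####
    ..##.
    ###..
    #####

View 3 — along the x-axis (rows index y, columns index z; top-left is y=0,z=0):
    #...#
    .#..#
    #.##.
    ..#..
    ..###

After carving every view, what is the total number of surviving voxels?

before carving: 125 voxels (5×5×5)
V1 z: intersect with XY mask (17 set) -- 85 left
V2 y: intersect with XZ mask (17 set) -- 56 left
V3 x: intersect with YZ mask (11 set) -- 23 left

23 voxels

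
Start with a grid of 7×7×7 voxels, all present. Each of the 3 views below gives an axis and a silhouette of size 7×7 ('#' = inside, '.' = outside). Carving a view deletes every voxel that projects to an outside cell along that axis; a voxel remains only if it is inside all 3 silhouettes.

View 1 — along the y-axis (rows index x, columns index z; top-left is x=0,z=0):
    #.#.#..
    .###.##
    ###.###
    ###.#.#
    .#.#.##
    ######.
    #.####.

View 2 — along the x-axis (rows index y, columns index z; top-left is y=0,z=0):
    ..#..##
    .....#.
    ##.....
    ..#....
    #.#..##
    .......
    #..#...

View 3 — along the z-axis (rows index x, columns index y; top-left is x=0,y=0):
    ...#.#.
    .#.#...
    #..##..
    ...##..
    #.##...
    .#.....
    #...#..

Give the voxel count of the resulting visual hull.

initial block: 7^3 = 343
  1. axis=1 (XZ plane), |mask|=34  ⇒  voxels=238
  2. axis=0 (YZ plane), |mask|=13  ⇒  voxels=65
  3. axis=2 (XY plane), |mask|=15  ⇒  voxels=24

24 voxels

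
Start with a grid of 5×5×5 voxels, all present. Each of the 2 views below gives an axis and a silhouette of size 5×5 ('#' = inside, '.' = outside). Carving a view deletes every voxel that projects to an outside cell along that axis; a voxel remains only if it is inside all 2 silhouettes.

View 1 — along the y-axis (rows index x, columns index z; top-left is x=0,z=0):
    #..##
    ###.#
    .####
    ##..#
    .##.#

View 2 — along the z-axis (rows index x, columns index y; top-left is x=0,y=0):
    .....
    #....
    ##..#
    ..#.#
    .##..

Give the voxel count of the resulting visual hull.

voxel count = 28

full grid |V| = 125
[1] y-view keeps 17 columns → grid now 85
[2] z-view keeps 8 columns → grid now 28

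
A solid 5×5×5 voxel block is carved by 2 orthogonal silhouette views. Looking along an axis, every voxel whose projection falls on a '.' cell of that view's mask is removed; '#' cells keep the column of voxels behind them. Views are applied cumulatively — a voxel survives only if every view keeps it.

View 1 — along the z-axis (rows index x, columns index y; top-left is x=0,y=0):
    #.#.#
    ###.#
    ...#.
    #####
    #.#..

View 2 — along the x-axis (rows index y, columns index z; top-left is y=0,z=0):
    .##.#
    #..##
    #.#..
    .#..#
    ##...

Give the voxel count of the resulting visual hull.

full grid |V| = 125
carve view 1 (along z, XY-mask fill 15/25): 75 voxels remain
carve view 2 (along x, YZ-mask fill 12/25): 36 voxels remain

36 voxels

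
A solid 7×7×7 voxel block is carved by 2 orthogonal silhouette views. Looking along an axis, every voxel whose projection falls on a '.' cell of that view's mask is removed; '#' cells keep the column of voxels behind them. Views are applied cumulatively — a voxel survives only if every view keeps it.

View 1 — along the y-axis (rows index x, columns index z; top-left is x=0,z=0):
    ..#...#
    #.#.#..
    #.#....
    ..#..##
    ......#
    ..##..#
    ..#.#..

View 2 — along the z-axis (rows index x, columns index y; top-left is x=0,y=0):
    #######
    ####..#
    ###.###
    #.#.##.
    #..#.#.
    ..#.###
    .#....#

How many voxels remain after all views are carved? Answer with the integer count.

before carving: 343 voxels (7×7×7)
carve view 1 (along y, XZ-mask fill 16/49): 112 voxels remain
carve view 2 (along z, XY-mask fill 31/49): 72 voxels remain

voxel count = 72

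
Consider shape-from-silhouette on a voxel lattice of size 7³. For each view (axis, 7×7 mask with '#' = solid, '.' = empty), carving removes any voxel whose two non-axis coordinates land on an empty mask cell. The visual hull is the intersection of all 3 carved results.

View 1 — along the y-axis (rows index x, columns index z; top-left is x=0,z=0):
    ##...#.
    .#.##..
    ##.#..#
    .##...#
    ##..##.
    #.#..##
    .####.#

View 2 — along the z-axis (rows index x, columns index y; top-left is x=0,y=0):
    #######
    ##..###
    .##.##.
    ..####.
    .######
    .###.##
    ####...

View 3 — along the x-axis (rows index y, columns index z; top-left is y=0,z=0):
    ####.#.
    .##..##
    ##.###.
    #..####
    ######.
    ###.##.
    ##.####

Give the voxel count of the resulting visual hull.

|visual hull| = 93

start: 7×7×7 = 343 voxels
[1] y-view keeps 26 columns → grid now 182
[2] z-view keeps 35 columns → grid now 128
[3] x-view keeps 36 columns → grid now 93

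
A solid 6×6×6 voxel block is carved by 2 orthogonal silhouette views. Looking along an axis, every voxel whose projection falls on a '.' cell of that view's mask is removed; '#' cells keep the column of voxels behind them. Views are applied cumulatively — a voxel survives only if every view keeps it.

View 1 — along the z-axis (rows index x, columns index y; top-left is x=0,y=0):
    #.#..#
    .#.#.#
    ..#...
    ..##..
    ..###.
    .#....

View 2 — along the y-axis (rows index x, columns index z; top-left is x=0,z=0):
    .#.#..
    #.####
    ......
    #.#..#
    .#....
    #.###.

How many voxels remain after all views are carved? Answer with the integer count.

voxel count = 34

before carving: 216 voxels (6×6×6)
  1. axis=2 (XY plane), |mask|=13  ⇒  voxels=78
  2. axis=1 (XZ plane), |mask|=15  ⇒  voxels=34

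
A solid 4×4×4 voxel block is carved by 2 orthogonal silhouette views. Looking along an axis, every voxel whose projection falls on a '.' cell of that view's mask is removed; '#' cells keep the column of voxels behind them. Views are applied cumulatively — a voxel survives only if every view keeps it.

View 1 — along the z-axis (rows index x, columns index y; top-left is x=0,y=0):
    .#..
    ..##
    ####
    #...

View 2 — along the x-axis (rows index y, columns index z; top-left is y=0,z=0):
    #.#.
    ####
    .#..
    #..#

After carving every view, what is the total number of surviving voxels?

full grid |V| = 64
carve view 1 (along z, XY-mask fill 8/16): 32 voxels remain
carve view 2 (along x, YZ-mask fill 9/16): 18 voxels remain

remaining voxels: 18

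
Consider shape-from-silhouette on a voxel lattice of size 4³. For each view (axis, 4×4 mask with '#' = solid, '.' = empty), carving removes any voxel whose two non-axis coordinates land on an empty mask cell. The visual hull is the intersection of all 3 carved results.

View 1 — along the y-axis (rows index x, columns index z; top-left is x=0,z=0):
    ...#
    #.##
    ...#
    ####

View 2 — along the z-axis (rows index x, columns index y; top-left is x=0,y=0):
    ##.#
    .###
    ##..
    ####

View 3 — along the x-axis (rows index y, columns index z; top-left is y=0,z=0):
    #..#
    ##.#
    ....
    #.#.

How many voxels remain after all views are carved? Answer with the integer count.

voxel count = 15

full grid |V| = 64
  1. axis=1 (XZ plane), |mask|=9  ⇒  voxels=36
  2. axis=2 (XY plane), |mask|=12  ⇒  voxels=30
  3. axis=0 (YZ plane), |mask|=7  ⇒  voxels=15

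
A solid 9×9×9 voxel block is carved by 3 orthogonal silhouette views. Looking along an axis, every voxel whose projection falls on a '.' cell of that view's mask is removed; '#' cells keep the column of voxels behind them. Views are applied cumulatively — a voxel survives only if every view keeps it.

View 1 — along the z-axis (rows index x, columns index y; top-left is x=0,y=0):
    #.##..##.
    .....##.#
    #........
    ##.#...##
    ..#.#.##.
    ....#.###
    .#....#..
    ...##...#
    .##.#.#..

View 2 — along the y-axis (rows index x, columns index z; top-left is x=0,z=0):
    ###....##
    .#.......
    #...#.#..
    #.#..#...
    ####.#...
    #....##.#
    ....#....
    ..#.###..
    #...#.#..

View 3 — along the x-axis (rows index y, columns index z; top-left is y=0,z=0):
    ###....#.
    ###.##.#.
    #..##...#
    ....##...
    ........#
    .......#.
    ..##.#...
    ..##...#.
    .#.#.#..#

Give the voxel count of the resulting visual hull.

remaining voxels: 38

initial block: 9^3 = 729
after view 1 [z-axis, 31 of 81 cells solid] → remaining = 279
after view 2 [y-axis, 29 of 81 cells solid] → remaining = 108
after view 3 [x-axis, 28 of 81 cells solid] → remaining = 38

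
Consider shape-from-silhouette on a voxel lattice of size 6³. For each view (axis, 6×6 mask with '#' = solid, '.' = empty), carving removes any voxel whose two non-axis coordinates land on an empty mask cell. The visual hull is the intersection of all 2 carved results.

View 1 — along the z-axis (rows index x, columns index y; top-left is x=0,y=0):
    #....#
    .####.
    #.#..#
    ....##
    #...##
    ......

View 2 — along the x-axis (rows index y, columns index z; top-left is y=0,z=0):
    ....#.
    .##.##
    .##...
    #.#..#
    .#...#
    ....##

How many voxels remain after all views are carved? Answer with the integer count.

28 voxels

initial block: 6^3 = 216
[1] z-view keeps 14 columns → grid now 84
[2] x-view keeps 14 columns → grid now 28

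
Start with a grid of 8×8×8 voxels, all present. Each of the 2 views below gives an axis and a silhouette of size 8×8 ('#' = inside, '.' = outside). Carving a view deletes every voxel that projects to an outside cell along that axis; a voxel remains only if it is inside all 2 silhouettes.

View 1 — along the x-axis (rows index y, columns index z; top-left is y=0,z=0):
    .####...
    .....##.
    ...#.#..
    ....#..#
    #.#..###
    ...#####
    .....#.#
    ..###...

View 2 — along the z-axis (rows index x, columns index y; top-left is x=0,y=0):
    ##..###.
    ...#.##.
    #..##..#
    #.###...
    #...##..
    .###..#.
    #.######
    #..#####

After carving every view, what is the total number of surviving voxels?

120 voxels

start: 8×8×8 = 512 voxels
V1 x: intersect with YZ mask (25 set) -- 200 left
V2 z: intersect with XY mask (36 set) -- 120 left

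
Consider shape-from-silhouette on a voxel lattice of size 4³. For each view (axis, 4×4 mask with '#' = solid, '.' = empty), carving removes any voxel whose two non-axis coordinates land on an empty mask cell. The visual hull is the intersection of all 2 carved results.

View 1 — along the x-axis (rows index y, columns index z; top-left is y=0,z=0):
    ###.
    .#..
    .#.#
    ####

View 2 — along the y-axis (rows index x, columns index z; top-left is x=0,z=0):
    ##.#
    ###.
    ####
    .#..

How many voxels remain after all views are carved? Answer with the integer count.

voxel count = 30

before carving: 64 voxels (4×4×4)
[1] x-view keeps 10 columns → grid now 40
[2] y-view keeps 11 columns → grid now 30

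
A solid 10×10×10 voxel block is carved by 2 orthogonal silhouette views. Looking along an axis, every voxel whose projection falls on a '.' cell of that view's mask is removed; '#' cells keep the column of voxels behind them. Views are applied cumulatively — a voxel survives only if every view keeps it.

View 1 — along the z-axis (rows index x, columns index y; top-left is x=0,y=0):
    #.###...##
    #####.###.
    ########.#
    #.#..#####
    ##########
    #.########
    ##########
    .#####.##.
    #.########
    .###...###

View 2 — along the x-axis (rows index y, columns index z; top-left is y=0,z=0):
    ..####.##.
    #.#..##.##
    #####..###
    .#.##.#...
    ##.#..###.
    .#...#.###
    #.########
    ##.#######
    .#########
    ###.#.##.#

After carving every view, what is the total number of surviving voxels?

before carving: 1000 voxels (10×10×10)
[1] z-view keeps 81 columns → grid now 810
[2] x-view keeps 69 columns → grid now 564

remaining voxels: 564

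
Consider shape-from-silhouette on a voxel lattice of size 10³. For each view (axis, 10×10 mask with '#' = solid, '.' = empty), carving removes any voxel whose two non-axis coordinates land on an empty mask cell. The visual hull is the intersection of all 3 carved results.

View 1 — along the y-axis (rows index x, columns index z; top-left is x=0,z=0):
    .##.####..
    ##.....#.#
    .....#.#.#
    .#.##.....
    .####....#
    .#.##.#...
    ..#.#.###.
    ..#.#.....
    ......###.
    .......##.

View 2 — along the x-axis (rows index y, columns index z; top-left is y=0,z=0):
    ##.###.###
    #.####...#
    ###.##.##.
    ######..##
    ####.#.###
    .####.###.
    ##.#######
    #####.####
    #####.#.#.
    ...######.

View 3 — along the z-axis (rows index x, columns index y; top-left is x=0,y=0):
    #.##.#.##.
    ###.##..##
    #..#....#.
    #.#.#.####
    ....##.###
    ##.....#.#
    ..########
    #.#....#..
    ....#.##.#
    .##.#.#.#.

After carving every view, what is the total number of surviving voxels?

|visual hull| = 154

full grid |V| = 1000
V1 y: intersect with XZ mask (37 set) -- 370 left
V2 x: intersect with YZ mask (75 set) -- 278 left
V3 z: intersect with XY mask (52 set) -- 154 left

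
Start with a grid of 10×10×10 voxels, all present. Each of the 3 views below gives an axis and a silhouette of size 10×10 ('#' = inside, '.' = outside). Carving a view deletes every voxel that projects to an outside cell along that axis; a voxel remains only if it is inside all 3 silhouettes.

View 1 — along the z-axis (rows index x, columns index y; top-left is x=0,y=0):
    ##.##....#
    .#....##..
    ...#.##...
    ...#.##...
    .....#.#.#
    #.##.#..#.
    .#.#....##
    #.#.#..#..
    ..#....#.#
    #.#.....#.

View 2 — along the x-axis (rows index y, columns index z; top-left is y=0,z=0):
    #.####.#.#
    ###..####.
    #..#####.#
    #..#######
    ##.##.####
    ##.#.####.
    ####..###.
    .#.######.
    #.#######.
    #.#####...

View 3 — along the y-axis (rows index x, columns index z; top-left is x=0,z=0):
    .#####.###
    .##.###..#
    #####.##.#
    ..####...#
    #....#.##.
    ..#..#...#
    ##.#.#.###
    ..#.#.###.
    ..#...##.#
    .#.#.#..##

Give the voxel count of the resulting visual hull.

initial block: 10^3 = 1000
  1. axis=2 (XY plane), |mask|=36  ⇒  voxels=360
  2. axis=0 (YZ plane), |mask|=72  ⇒  voxels=258
  3. axis=1 (XZ plane), |mask|=55  ⇒  voxels=131

remaining voxels: 131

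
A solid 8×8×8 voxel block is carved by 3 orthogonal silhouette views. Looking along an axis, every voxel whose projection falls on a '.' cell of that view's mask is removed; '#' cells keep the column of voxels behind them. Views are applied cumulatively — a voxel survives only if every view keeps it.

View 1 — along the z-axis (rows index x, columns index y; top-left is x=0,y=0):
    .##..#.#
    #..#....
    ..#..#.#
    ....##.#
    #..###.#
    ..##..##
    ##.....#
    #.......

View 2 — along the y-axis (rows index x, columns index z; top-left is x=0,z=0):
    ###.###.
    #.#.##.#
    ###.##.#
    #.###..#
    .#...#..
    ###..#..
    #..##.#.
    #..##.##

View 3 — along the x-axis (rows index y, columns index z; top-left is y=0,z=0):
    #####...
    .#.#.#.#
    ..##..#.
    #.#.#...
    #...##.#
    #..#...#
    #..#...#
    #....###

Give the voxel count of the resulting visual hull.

full grid |V| = 512
step 1: project along z, AND mask (25/64) → |grid| = 200
step 2: project along y, AND mask (37/64) → |grid| = 110
step 3: project along x, AND mask (29/64) → |grid| = 46

46 voxels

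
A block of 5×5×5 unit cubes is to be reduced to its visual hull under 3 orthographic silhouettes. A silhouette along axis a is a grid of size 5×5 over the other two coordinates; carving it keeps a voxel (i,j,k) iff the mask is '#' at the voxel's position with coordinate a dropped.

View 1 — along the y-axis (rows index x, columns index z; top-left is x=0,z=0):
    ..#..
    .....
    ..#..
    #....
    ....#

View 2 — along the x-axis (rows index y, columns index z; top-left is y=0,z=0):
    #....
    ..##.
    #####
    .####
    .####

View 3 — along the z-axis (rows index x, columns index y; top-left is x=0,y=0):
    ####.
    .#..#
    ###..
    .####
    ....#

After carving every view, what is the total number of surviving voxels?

|visual hull| = 7

initial block: 5^3 = 125
step 1: project along y, AND mask (4/25) → |grid| = 20
step 2: project along x, AND mask (16/25) → |grid| = 13
step 3: project along z, AND mask (14/25) → |grid| = 7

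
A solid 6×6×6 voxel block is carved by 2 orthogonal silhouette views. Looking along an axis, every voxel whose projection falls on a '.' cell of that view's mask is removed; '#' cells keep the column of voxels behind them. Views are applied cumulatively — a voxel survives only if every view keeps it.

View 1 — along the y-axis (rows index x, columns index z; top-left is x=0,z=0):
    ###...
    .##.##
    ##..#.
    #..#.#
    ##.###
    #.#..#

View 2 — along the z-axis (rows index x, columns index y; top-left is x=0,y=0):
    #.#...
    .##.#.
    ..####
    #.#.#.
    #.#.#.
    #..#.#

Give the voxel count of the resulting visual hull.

remaining voxels: 63

initial block: 6^3 = 216
step 1: project along y, AND mask (21/36) → |grid| = 126
step 2: project along z, AND mask (18/36) → |grid| = 63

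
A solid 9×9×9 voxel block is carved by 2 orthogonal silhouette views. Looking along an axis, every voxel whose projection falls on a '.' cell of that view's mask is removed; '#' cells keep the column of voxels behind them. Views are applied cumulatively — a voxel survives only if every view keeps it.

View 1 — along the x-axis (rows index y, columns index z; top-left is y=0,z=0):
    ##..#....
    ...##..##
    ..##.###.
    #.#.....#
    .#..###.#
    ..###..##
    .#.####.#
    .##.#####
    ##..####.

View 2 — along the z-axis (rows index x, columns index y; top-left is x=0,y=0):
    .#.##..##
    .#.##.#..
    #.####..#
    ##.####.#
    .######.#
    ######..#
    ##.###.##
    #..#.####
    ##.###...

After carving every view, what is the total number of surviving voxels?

|visual hull| = 250

initial block: 9^3 = 729
  1. axis=0 (YZ plane), |mask|=44  ⇒  voxels=396
  2. axis=2 (XY plane), |mask|=54  ⇒  voxels=250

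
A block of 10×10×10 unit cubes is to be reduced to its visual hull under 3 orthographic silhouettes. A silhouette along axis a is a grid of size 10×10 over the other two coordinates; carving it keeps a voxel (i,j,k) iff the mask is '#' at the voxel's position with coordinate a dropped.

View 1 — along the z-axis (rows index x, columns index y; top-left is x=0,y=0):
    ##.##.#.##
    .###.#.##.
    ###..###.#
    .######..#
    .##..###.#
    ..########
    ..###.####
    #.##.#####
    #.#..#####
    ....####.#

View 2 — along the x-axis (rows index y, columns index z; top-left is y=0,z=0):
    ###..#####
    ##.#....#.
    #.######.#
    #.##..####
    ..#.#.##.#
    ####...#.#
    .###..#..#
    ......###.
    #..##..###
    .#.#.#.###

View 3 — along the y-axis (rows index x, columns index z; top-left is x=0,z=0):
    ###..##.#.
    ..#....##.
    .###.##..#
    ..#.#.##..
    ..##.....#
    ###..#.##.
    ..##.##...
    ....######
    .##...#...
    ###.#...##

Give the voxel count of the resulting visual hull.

start: 10×10×10 = 1000 voxels
V1 z: intersect with XY mask (68 set) -- 680 left
V2 x: intersect with YZ mask (58 set) -- 390 left
V3 y: intersect with XZ mask (47 set) -- 185 left

185 voxels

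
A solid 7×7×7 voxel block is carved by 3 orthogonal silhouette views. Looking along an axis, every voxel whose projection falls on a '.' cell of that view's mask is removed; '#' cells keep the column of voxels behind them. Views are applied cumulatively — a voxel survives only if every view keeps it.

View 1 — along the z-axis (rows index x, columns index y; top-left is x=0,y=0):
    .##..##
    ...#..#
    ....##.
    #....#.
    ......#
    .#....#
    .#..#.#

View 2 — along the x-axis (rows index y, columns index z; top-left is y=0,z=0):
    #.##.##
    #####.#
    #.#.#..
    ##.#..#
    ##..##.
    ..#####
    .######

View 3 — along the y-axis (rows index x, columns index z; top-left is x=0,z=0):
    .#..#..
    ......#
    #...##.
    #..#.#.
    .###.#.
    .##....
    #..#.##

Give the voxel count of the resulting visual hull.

full grid |V| = 343
after view 1 [z-axis, 16 of 49 cells solid] → remaining = 112
after view 2 [x-axis, 33 of 49 cells solid] → remaining = 83
after view 3 [y-axis, 19 of 49 cells solid] → remaining = 34

34 voxels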